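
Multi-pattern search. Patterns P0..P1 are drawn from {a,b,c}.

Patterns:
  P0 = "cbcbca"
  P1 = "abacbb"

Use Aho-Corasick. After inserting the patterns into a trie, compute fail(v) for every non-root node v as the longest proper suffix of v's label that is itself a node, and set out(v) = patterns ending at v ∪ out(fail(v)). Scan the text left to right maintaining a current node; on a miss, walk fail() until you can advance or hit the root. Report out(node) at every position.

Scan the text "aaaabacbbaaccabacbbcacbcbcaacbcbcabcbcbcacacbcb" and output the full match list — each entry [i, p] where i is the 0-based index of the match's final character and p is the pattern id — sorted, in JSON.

Build automaton:
Trie (insert patterns):
  n0 'ε': a→7 c→1
  n1 'c': b→2
  n2 'cb': c→3
  n3 'cbc': b→4
  n4 'cbcb': c→5
  n5 'cbcbc': a→6
  n6 'cbcbca': ·  [P0 ends]
  n7 'a': b→8
  n8 'ab': a→9
  n9 'aba': c→10
  n10 'abac': b→11
  n11 'abacb': b→12
  n12 'abacbb': ·  [P1 ends]

BFS fail/out derivation:
  fail(1) 'c': from fail(0)=0 chase 'c': 0 ⇒ 0;  out=∅∪out(0)=∅
  fail(7) 'a': from fail(0)=0 chase 'a': 0 ⇒ 0;  out=∅∪out(0)=∅
  fail(2) 'cb': from fail(1)=0 chase 'b': 0 ⇒ 0;  out=∅∪out(0)=∅
  fail(8) 'ab': from fail(7)=0 chase 'b': 0 ⇒ 0;  out=∅∪out(0)=∅
  fail(3) 'cbc': from fail(2)=0 chase 'c': 0 ⇒ 1;  out=∅∪out(1)=∅
  fail(9) 'aba': from fail(8)=0 chase 'a': 0 ⇒ 7;  out=∅∪out(7)=∅
  fail(4) 'cbcb': from fail(3)=1 chase 'b': 1 ⇒ 2;  out=∅∪out(2)=∅
  fail(10) 'abac': from fail(9)=7 chase 'c': 7→0 ⇒ 1;  out=∅∪out(1)=∅
  fail(5) 'cbcbc': from fail(4)=2 chase 'c': 2 ⇒ 3;  out=∅∪out(3)=∅
  fail(11) 'abacb': from fail(10)=1 chase 'b': 1 ⇒ 2;  out=∅∪out(2)=∅
  fail(6) 'cbcbca': from fail(5)=3 chase 'a': 3→1→0 ⇒ 7;  out={0}∪out(7)={0}
  fail(12) 'abacbb': from fail(11)=2 chase 'b': 2→0 ⇒ 0;  out={1}∪out(0)={1}

Run:
[0] read 'a'  n0⇒n7
[1] read 'a'  n7⇒n7 (via fail)
[2] read 'a'  n7⇒n7 (via fail)
[3] read 'a'  n7⇒n7 (via fail)
[4] read 'b'  n7⇒n8
[5] read 'a'  n8⇒n9
[6] read 'c'  n9⇒n10
[7] read 'b'  n10⇒n11
[8] read 'b'  n11⇒n12  emit P1@[3:8]
[9] read 'a'  n12⇒n7 (via fail)
[10] read 'a'  n7⇒n7 (via fail)
[11] read 'c'  n7⇒n1 (via fail)
[12] read 'c'  n1⇒n1 (via fail)
[13] read 'a'  n1⇒n7 (via fail)
[14] read 'b'  n7⇒n8
[15] read 'a'  n8⇒n9
[16] read 'c'  n9⇒n10
[17] read 'b'  n10⇒n11
[18] read 'b'  n11⇒n12  emit P1@[13:18]
[19] read 'c'  n12⇒n1 (via fail)
[20] read 'a'  n1⇒n7 (via fail)
[21] read 'c'  n7⇒n1 (via fail)
[22] read 'b'  n1⇒n2
[23] read 'c'  n2⇒n3
[24] read 'b'  n3⇒n4
[25] read 'c'  n4⇒n5
[26] read 'a'  n5⇒n6  emit P0@[21:26]
[27] read 'a'  n6⇒n7 (via fail)
[28] read 'c'  n7⇒n1 (via fail)
[29] read 'b'  n1⇒n2
[30] read 'c'  n2⇒n3
[31] read 'b'  n3⇒n4
[32] read 'c'  n4⇒n5
[33] read 'a'  n5⇒n6  emit P0@[28:33]
[34] read 'b'  n6⇒n8 (via fail)
[35] read 'c'  n8⇒n1 (via fail)
[36] read 'b'  n1⇒n2
[37] read 'c'  n2⇒n3
[38] read 'b'  n3⇒n4
[39] read 'c'  n4⇒n5
[40] read 'a'  n5⇒n6  emit P0@[35:40]
[41] read 'c'  n6⇒n1 (via fail)
[42] read 'a'  n1⇒n7 (via fail)
[43] read 'c'  n7⇒n1 (via fail)
[44] read 'b'  n1⇒n2
[45] read 'c'  n2⇒n3
[46] read 'b'  n3⇒n4

All matches (sorted): [[8,1],[18,1],[26,0],[33,0],[40,0]]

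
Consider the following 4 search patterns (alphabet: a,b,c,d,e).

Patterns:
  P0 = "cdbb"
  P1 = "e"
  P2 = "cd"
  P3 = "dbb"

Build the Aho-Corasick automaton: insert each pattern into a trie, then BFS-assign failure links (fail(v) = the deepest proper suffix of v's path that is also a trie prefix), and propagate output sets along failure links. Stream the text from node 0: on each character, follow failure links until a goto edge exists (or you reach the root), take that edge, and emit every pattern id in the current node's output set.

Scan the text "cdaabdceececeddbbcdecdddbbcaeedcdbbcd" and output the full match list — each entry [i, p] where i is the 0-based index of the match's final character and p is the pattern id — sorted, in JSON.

Build automaton:
Trie (insert patterns):
  0='ε' goto c→1 d→6 e→5
  1='c' goto d→2
  2='cd' goto b→3  [P2 ends]
  3='cdb' goto b→4
  4='cdbb' goto ·  [P0 ends]
  5='e' goto ·  [P1 ends]
  6='d' goto b→7
  7='db' goto b→8
  8='dbb' goto ·  [P3 ends]

Failure links (BFS by depth):
  n1('c'): parent n0 fail=0; on 'c' 0 → fail=0;  out ∅∪∅=∅
  n5('e'): parent n0 fail=0; on 'e' 0 → fail=0;  out {1}∪∅={1}
  n6('d'): parent n0 fail=0; on 'd' 0 → fail=0;  out ∅∪∅=∅
  n2('cd'): parent n1 fail=0; on 'd' 0 → fail=6;  out {2}∪∅={2}
  n7('db'): parent n6 fail=0; on 'b' 0 → fail=0;  out ∅∪∅=∅
  n3('cdb'): parent n2 fail=6; on 'b' 6 → fail=7;  out ∅∪∅=∅
  n8('dbb'): parent n7 fail=0; on 'b' 0 → fail=0;  out {3}∪∅={3}
  n4('cdbb'): parent n3 fail=7; on 'b' 7 → fail=8;  out {0}∪{3}={0,3}

Scan:
pos 0 'c': at 1
pos 1 'd': at 2  emit P2@[0:1]
pos 2 'a': at 0 (fail-walked)
pos 3 'a': at 0
pos 4 'b': at 0
pos 5 'd': at 6
pos 6 'c': at 1 (fail-walked)
pos 7 'e': at 5 (fail-walked)  emit P1@[7:7]
pos 8 'e': at 5 (fail-walked)  emit P1@[8:8]
pos 9 'c': at 1 (fail-walked)
pos 10 'e': at 5 (fail-walked)  emit P1@[10:10]
pos 11 'c': at 1 (fail-walked)
pos 12 'e': at 5 (fail-walked)  emit P1@[12:12]
pos 13 'd': at 6 (fail-walked)
pos 14 'd': at 6 (fail-walked)
pos 15 'b': at 7
pos 16 'b': at 8  emit P3@[14:16]
pos 17 'c': at 1 (fail-walked)
pos 18 'd': at 2  emit P2@[17:18]
pos 19 'e': at 5 (fail-walked)  emit P1@[19:19]
pos 20 'c': at 1 (fail-walked)
pos 21 'd': at 2  emit P2@[20:21]
pos 22 'd': at 6 (fail-walked)
pos 23 'd': at 6 (fail-walked)
pos 24 'b': at 7
pos 25 'b': at 8  emit P3@[23:25]
pos 26 'c': at 1 (fail-walked)
pos 27 'a': at 0 (fail-walked)
pos 28 'e': at 5  emit P1@[28:28]
pos 29 'e': at 5 (fail-walked)  emit P1@[29:29]
pos 30 'd': at 6 (fail-walked)
pos 31 'c': at 1 (fail-walked)
pos 32 'd': at 2  emit P2@[31:32]
pos 33 'b': at 3
pos 34 'b': at 4  emit P0@[31:34],P3@[32:34]
pos 35 'c': at 1 (fail-walked)
pos 36 'd': at 2  emit P2@[35:36]

All matches (sorted): [[1,2],[7,1],[8,1],[10,1],[12,1],[16,3],[18,2],[19,1],[21,2],[25,3],[28,1],[29,1],[32,2],[34,0],[34,3],[36,2]]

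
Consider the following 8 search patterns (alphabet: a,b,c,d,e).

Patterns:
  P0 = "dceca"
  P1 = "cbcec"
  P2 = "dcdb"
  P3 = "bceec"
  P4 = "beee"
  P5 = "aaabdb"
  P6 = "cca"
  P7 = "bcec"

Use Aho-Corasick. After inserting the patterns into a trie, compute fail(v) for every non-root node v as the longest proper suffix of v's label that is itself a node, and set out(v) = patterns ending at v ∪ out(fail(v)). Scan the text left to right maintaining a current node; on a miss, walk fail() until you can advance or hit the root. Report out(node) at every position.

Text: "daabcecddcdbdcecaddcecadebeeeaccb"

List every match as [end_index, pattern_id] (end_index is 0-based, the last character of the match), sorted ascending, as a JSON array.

Build:
Trie (insert patterns):
  n0 'ε': a→21 b→13 c→6 d→1
  n1 'd': c→2
  n2 'dc': d→11 e→3
  n3 'dce': c→4
  n4 'dcec': a→5
  n5 'dceca': ·  [P0 ends]
  n6 'c': b→7 c→27
  n7 'cb': c→8
  n8 'cbc': e→9
  n9 'cbce': c→10
  n10 'cbcec': ·  [P1 ends]
  n11 'dcd': b→12
  n12 'dcdb': ·  [P2 ends]
  n13 'b': c→14 e→18
  n14 'bc': e→15
  n15 'bce': c→29 e→16
  n16 'bcee': c→17
  n17 'bceec': ·  [P3 ends]
  n18 'be': e→19
  n19 'bee': e→20
  n20 'beee': ·  [P4 ends]
  n21 'a': a→22
  n22 'aa': a→23
  n23 'aaa': b→24
  n24 'aaab': d→25
  n25 'aaabd': b→26
  n26 'aaabdb': ·  [P5 ends]
  n27 'cc': a→28
  n28 'cca': ·  [P6 ends]
  n29 'bcec': ·  [P7 ends]

Failure links (BFS by depth):
  n1('d'): parent n0 fail=0; on 'd' 0 → fail=0;  out ∅∪∅=∅
  n6('c'): parent n0 fail=0; on 'c' 0 → fail=0;  out ∅∪∅=∅
  n13('b'): parent n0 fail=0; on 'b' 0 → fail=0;  out ∅∪∅=∅
  n21('a'): parent n0 fail=0; on 'a' 0 → fail=0;  out ∅∪∅=∅
  n2('dc'): parent n1 fail=0; on 'c' 0 → fail=6;  out ∅∪∅=∅
  n7('cb'): parent n6 fail=0; on 'b' 0 → fail=13;  out ∅∪∅=∅
  n14('bc'): parent n13 fail=0; on 'c' 0 → fail=6;  out ∅∪∅=∅
  n18('be'): parent n13 fail=0; on 'e' 0 → fail=0;  out ∅∪∅=∅
  n22('aa'): parent n21 fail=0; on 'a' 0 → fail=21;  out ∅∪∅=∅
  n27('cc'): parent n6 fail=0; on 'c' 0 → fail=6;  out ∅∪∅=∅
  n3('dce'): parent n2 fail=6; on 'e' 6→0 → fail=0;  out ∅∪∅=∅
  n8('cbc'): parent n7 fail=13; on 'c' 13 → fail=14;  out ∅∪∅=∅
  n11('dcd'): parent n2 fail=6; on 'd' 6→0 → fail=1;  out ∅∪∅=∅
  n15('bce'): parent n14 fail=6; on 'e' 6→0 → fail=0;  out ∅∪∅=∅
  n19('bee'): parent n18 fail=0; on 'e' 0 → fail=0;  out ∅∪∅=∅
  n23('aaa'): parent n22 fail=21; on 'a' 21 → fail=22;  out ∅∪∅=∅
  n28('cca'): parent n27 fail=6; on 'a' 6→0 → fail=21;  out {6}∪∅={6}
  n4('dcec'): parent n3 fail=0; on 'c' 0 → fail=6;  out ∅∪∅=∅
  n9('cbce'): parent n8 fail=14; on 'e' 14 → fail=15;  out ∅∪∅=∅
  n12('dcdb'): parent n11 fail=1; on 'b' 1→0 → fail=13;  out {2}∪∅={2}
  n16('bcee'): parent n15 fail=0; on 'e' 0 → fail=0;  out ∅∪∅=∅
  n20('beee'): parent n19 fail=0; on 'e' 0 → fail=0;  out {4}∪∅={4}
  n24('aaab'): parent n23 fail=22; on 'b' 22→21→0 → fail=13;  out ∅∪∅=∅
  n29('bcec'): parent n15 fail=0; on 'c' 0 → fail=6;  out {7}∪∅={7}
  n5('dceca'): parent n4 fail=6; on 'a' 6→0 → fail=21;  out {0}∪∅={0}
  n10('cbcec'): parent n9 fail=15; on 'c' 15 → fail=29;  out {1}∪{7}={1,7}
  n17('bceec'): parent n16 fail=0; on 'c' 0 → fail=6;  out {3}∪∅={3}
  n25('aaabd'): parent n24 fail=13; on 'd' 13→0 → fail=1;  out ∅∪∅=∅
  n26('aaabdb'): parent n25 fail=1; on 'b' 1→0 → fail=13;  out {5}∪∅={5}

Text stream:
pos 0 'd': at 1
pos 1 'a': at 21 (fail-walked)
pos 2 'a': at 22
pos 3 'b': at 13 (fail-walked)
pos 4 'c': at 14
pos 5 'e': at 15
pos 6 'c': at 29  emit P7@[3:6]
pos 7 'd': at 1 (fail-walked)
pos 8 'd': at 1 (fail-walked)
pos 9 'c': at 2
pos 10 'd': at 11
pos 11 'b': at 12  emit P2@[8:11]
pos 12 'd': at 1 (fail-walked)
pos 13 'c': at 2
pos 14 'e': at 3
pos 15 'c': at 4
pos 16 'a': at 5  emit P0@[12:16]
pos 17 'd': at 1 (fail-walked)
pos 18 'd': at 1 (fail-walked)
pos 19 'c': at 2
pos 20 'e': at 3
pos 21 'c': at 4
pos 22 'a': at 5  emit P0@[18:22]
pos 23 'd': at 1 (fail-walked)
pos 24 'e': at 0 (fail-walked)
pos 25 'b': at 13
pos 26 'e': at 18
pos 27 'e': at 19
pos 28 'e': at 20  emit P4@[25:28]
pos 29 'a': at 21 (fail-walked)
pos 30 'c': at 6 (fail-walked)
pos 31 'c': at 27
pos 32 'b': at 7 (fail-walked)

All matches (sorted): [[6,7],[11,2],[16,0],[22,0],[28,4]]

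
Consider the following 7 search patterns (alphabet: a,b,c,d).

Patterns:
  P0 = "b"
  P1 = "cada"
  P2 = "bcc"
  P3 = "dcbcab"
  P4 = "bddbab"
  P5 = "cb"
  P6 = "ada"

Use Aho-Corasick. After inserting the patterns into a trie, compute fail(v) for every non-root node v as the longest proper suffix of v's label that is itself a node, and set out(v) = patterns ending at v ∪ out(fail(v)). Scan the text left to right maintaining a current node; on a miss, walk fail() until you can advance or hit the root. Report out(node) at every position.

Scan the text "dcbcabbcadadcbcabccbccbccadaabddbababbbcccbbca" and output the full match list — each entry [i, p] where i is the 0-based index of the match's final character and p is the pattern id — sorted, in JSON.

Construct AC machine:
Trie (insert patterns):
  n0 'ε': a→20 b→1 c→2 d→8
  n1 'b': c→6 d→14  [P0 ends]
  n2 'c': a→3 b→19
  n3 'ca': d→4
  n4 'cad': a→5
  n5 'cada': ·  [P1 ends]
  n6 'bc': c→7
  n7 'bcc': ·  [P2 ends]
  n8 'd': c→9
  n9 'dc': b→10
  n10 'dcb': c→11
  n11 'dcbc': a→12
  n12 'dcbca': b→13
  n13 'dcbcab': ·  [P3 ends]
  n14 'bd': d→15
  n15 'bdd': b→16
  n16 'bddb': a→17
  n17 'bddba': b→18
  n18 'bddbab': ·  [P4 ends]
  n19 'cb': ·  [P5 ends]
  n20 'a': d→21
  n21 'ad': a→22
  n22 'ada': ·  [P6 ends]

Failure links (BFS by depth):
  n1('b'): parent n0 fail=0; on 'b' 0 → fail=0;  out {0}∪∅={0}
  n2('c'): parent n0 fail=0; on 'c' 0 → fail=0;  out ∅∪∅=∅
  n8('d'): parent n0 fail=0; on 'd' 0 → fail=0;  out ∅∪∅=∅
  n20('a'): parent n0 fail=0; on 'a' 0 → fail=0;  out ∅∪∅=∅
  n3('ca'): parent n2 fail=0; on 'a' 0 → fail=20;  out ∅∪∅=∅
  n6('bc'): parent n1 fail=0; on 'c' 0 → fail=2;  out ∅∪∅=∅
  n9('dc'): parent n8 fail=0; on 'c' 0 → fail=2;  out ∅∪∅=∅
  n14('bd'): parent n1 fail=0; on 'd' 0 → fail=8;  out ∅∪∅=∅
  n19('cb'): parent n2 fail=0; on 'b' 0 → fail=1;  out {5}∪{0}={0,5}
  n21('ad'): parent n20 fail=0; on 'd' 0 → fail=8;  out ∅∪∅=∅
  n4('cad'): parent n3 fail=20; on 'd' 20 → fail=21;  out ∅∪∅=∅
  n7('bcc'): parent n6 fail=2; on 'c' 2→0 → fail=2;  out {2}∪∅={2}
  n10('dcb'): parent n9 fail=2; on 'b' 2 → fail=19;  out ∅∪{0,5}={0,5}
  n15('bdd'): parent n14 fail=8; on 'd' 8→0 → fail=8;  out ∅∪∅=∅
  n22('ada'): parent n21 fail=8; on 'a' 8→0 → fail=20;  out {6}∪∅={6}
  n5('cada'): parent n4 fail=21; on 'a' 21 → fail=22;  out {1}∪{6}={1,6}
  n11('dcbc'): parent n10 fail=19; on 'c' 19→1 → fail=6;  out ∅∪∅=∅
  n16('bddb'): parent n15 fail=8; on 'b' 8→0 → fail=1;  out ∅∪{0}={0}
  n12('dcbca'): parent n11 fail=6; on 'a' 6→2 → fail=3;  out ∅∪∅=∅
  n17('bddba'): parent n16 fail=1; on 'a' 1→0 → fail=20;  out ∅∪∅=∅
  n13('dcbcab'): parent n12 fail=3; on 'b' 3→20→0 → fail=1;  out {3}∪{0}={0,3}
  n18('bddbab'): parent n17 fail=20; on 'b' 20→0 → fail=1;  out {4}∪{0}={0,4}

Text stream:
[0] read 'd'  n0⇒n8
[1] read 'c'  n8⇒n9
[2] read 'b'  n9⇒n10  emit P0@[2:2],P5@[1:2]
[3] read 'c'  n10⇒n11
[4] read 'a'  n11⇒n12
[5] read 'b'  n12⇒n13  emit P0@[5:5],P3@[0:5]
[6] read 'b'  n13⇒n1 ·f  emit P0@[6:6]
[7] read 'c'  n1⇒n6
[8] read 'a'  n6⇒n3 ·f
[9] read 'd'  n3⇒n4
[10] read 'a'  n4⇒n5  emit P1@[7:10],P6@[8:10]
[11] read 'd'  n5⇒n21 ·f
[12] read 'c'  n21⇒n9 ·f
[13] read 'b'  n9⇒n10  emit P0@[13:13],P5@[12:13]
[14] read 'c'  n10⇒n11
[15] read 'a'  n11⇒n12
[16] read 'b'  n12⇒n13  emit P0@[16:16],P3@[11:16]
[17] read 'c'  n13⇒n6 ·f
[18] read 'c'  n6⇒n7  emit P2@[16:18]
[19] read 'b'  n7⇒n19 ·f  emit P0@[19:19],P5@[18:19]
[20] read 'c'  n19⇒n6 ·f
[21] read 'c'  n6⇒n7  emit P2@[19:21]
[22] read 'b'  n7⇒n19 ·f  emit P0@[22:22],P5@[21:22]
[23] read 'c'  n19⇒n6 ·f
[24] read 'c'  n6⇒n7  emit P2@[22:24]
[25] read 'a'  n7⇒n3 ·f
[26] read 'd'  n3⇒n4
[27] read 'a'  n4⇒n5  emit P1@[24:27],P6@[25:27]
[28] read 'a'  n5⇒n20 ·f
[29] read 'b'  n20⇒n1 ·f  emit P0@[29:29]
[30] read 'd'  n1⇒n14
[31] read 'd'  n14⇒n15
[32] read 'b'  n15⇒n16  emit P0@[32:32]
[33] read 'a'  n16⇒n17
[34] read 'b'  n17⇒n18  emit P0@[34:34],P4@[29:34]
[35] read 'a'  n18⇒n20 ·f
[36] read 'b'  n20⇒n1 ·f  emit P0@[36:36]
[37] read 'b'  n1⇒n1 ·f  emit P0@[37:37]
[38] read 'b'  n1⇒n1 ·f  emit P0@[38:38]
[39] read 'c'  n1⇒n6
[40] read 'c'  n6⇒n7  emit P2@[38:40]
[41] read 'c'  n7⇒n2 ·f
[42] read 'b'  n2⇒n19  emit P0@[42:42],P5@[41:42]
[43] read 'b'  n19⇒n1 ·f  emit P0@[43:43]
[44] read 'c'  n1⇒n6
[45] read 'a'  n6⇒n3 ·f

All matches (sorted): [[2,0],[2,5],[5,0],[5,3],[6,0],[10,1],[10,6],[13,0],[13,5],[16,0],[16,3],[18,2],[19,0],[19,5],[21,2],[22,0],[22,5],[24,2],[27,1],[27,6],[29,0],[32,0],[34,0],[34,4],[36,0],[37,0],[38,0],[40,2],[42,0],[42,5],[43,0]]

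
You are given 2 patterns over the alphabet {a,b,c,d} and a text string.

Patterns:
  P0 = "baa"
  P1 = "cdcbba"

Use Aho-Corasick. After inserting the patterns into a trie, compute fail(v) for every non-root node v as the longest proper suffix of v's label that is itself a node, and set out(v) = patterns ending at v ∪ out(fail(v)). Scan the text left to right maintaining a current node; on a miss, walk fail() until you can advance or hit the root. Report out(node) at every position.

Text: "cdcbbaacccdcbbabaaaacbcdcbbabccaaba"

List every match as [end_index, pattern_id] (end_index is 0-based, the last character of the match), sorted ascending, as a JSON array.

Build:
Trie nodes:
  n0 'ε': b→1 c→4
  n1 'b': a→2
  n2 'ba': a→3
  n3 'baa': ·  [P0 ends]
  n4 'c': d→5
  n5 'cd': c→6
  n6 'cdc': b→7
  n7 'cdcb': b→8
  n8 'cdcbb': a→9
  n9 'cdcbba': ·  [P1 ends]

Failure links (BFS by depth):
  n1('b'): parent n0 fail=0; on 'b' 0 → fail=0;  out ∅∪∅=∅
  n4('c'): parent n0 fail=0; on 'c' 0 → fail=0;  out ∅∪∅=∅
  n2('ba'): parent n1 fail=0; on 'a' 0 → fail=0;  out ∅∪∅=∅
  n5('cd'): parent n4 fail=0; on 'd' 0 → fail=0;  out ∅∪∅=∅
  n3('baa'): parent n2 fail=0; on 'a' 0 → fail=0;  out {0}∪∅={0}
  n6('cdc'): parent n5 fail=0; on 'c' 0 → fail=4;  out ∅∪∅=∅
  n7('cdcb'): parent n6 fail=4; on 'b' 4→0 → fail=1;  out ∅∪∅=∅
  n8('cdcbb'): parent n7 fail=1; on 'b' 1→0 → fail=1;  out ∅∪∅=∅
  n9('cdcbba'): parent n8 fail=1; on 'a' 1 → fail=2;  out {1}∪∅={1}

Text stream:
pos 0 'c': at 4
pos 1 'd': at 5
pos 2 'c': at 6
pos 3 'b': at 7
pos 4 'b': at 8
pos 5 'a': at 9  → match P1@[0:5]
pos 6 'a': at 3 ·f  → match P0@[4:6]
pos 7 'c': at 4 ·f
pos 8 'c': at 4 ·f
pos 9 'c': at 4 ·f
pos 10 'd': at 5
pos 11 'c': at 6
pos 12 'b': at 7
pos 13 'b': at 8
pos 14 'a': at 9  → match P1@[9:14]
pos 15 'b': at 1 ·f
pos 16 'a': at 2
pos 17 'a': at 3  → match P0@[15:17]
pos 18 'a': at 0 ·f
pos 19 'a': at 0
pos 20 'c': at 4
pos 21 'b': at 1 ·f
pos 22 'c': at 4 ·f
pos 23 'd': at 5
pos 24 'c': at 6
pos 25 'b': at 7
pos 26 'b': at 8
pos 27 'a': at 9  → match P1@[22:27]
pos 28 'b': at 1 ·f
pos 29 'c': at 4 ·f
pos 30 'c': at 4 ·f
pos 31 'a': at 0 ·f
pos 32 'a': at 0
pos 33 'b': at 1
pos 34 'a': at 2

Result: [[5,1],[6,0],[14,1],[17,0],[27,1]]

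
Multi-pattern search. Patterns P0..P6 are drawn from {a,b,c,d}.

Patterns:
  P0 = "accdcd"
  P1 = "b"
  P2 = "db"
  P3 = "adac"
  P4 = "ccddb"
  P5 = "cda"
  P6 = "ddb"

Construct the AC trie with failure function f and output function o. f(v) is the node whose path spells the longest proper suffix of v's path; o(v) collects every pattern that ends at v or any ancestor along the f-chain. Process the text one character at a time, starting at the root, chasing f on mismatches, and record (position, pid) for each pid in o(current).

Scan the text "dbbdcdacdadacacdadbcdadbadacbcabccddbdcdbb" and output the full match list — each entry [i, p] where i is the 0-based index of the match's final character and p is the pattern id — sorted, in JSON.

Build automaton:
Trie nodes:
  0='ε' goto a→1 b→7 c→13 d→8
  1='a' goto c→2 d→10
  2='ac' goto c→3
  3='acc' goto d→4
  4='accd' goto c→5
  5='accdc' goto d→6
  6='accdcd' goto ·  [P0 ends]
  7='b' goto ·  [P1 ends]
  8='d' goto b→9 d→20
  9='db' goto ·  [P2 ends]
  10='ad' goto a→11
  11='ada' goto c→12
  12='adac' goto ·  [P3 ends]
  13='c' goto c→14 d→18
  14='cc' goto d→15
  15='ccd' goto d→16
  16='ccdd' goto b→17
  17='ccddb' goto ·  [P4 ends]
  18='cd' goto a→19
  19='cda' goto ·  [P5 ends]
  20='dd' goto b→21
  21='ddb' goto ·  [P6 ends]

BFS fail/out derivation:
  n1('a'): parent n0 fail=0; on 'a' 0 → fail=0;  out ∅∪∅=∅
  n7('b'): parent n0 fail=0; on 'b' 0 → fail=0;  out {1}∪∅={1}
  n8('d'): parent n0 fail=0; on 'd' 0 → fail=0;  out ∅∪∅=∅
  n13('c'): parent n0 fail=0; on 'c' 0 → fail=0;  out ∅∪∅=∅
  n2('ac'): parent n1 fail=0; on 'c' 0 → fail=13;  out ∅∪∅=∅
  n9('db'): parent n8 fail=0; on 'b' 0 → fail=7;  out {2}∪{1}={1,2}
  n10('ad'): parent n1 fail=0; on 'd' 0 → fail=8;  out ∅∪∅=∅
  n14('cc'): parent n13 fail=0; on 'c' 0 → fail=13;  out ∅∪∅=∅
  n18('cd'): parent n13 fail=0; on 'd' 0 → fail=8;  out ∅∪∅=∅
  n20('dd'): parent n8 fail=0; on 'd' 0 → fail=8;  out ∅∪∅=∅
  n3('acc'): parent n2 fail=13; on 'c' 13 → fail=14;  out ∅∪∅=∅
  n11('ada'): parent n10 fail=8; on 'a' 8→0 → fail=1;  out ∅∪∅=∅
  n15('ccd'): parent n14 fail=13; on 'd' 13 → fail=18;  out ∅∪∅=∅
  n19('cda'): parent n18 fail=8; on 'a' 8→0 → fail=1;  out {5}∪∅={5}
  n21('ddb'): parent n20 fail=8; on 'b' 8 → fail=9;  out {6}∪{1,2}={1,2,6}
  n4('accd'): parent n3 fail=14; on 'd' 14 → fail=15;  out ∅∪∅=∅
  n12('adac'): parent n11 fail=1; on 'c' 1 → fail=2;  out {3}∪∅={3}
  n16('ccdd'): parent n15 fail=18; on 'd' 18→8 → fail=20;  out ∅∪∅=∅
  n5('accdc'): parent n4 fail=15; on 'c' 15→18→8→0 → fail=13;  out ∅∪∅=∅
  n17('ccddb'): parent n16 fail=20; on 'b' 20 → fail=21;  out {4}∪{1,2,6}={1,2,4,6}
  n6('accdcd'): parent n5 fail=13; on 'd' 13 → fail=18;  out {0}∪∅={0}

Run:
[0] read 'd'  n0⇒n8
[1] read 'b'  n8⇒n9  → match P1@[1:1],P2@[0:1]
[2] read 'b'  n9⇒n7 (fail-walked)  → match P1@[2:2]
[3] read 'd'  n7⇒n8 (fail-walked)
[4] read 'c'  n8⇒n13 (fail-walked)
[5] read 'd'  n13⇒n18
[6] read 'a'  n18⇒n19  → match P5@[4:6]
[7] read 'c'  n19⇒n2 (fail-walked)
[8] read 'd'  n2⇒n18 (fail-walked)
[9] read 'a'  n18⇒n19  → match P5@[7:9]
[10] read 'd'  n19⇒n10 (fail-walked)
[11] read 'a'  n10⇒n11
[12] read 'c'  n11⇒n12  → match P3@[9:12]
[13] read 'a'  n12⇒n1 (fail-walked)
[14] read 'c'  n1⇒n2
[15] read 'd'  n2⇒n18 (fail-walked)
[16] read 'a'  n18⇒n19  → match P5@[14:16]
[17] read 'd'  n19⇒n10 (fail-walked)
[18] read 'b'  n10⇒n9 (fail-walked)  → match P1@[18:18],P2@[17:18]
[19] read 'c'  n9⇒n13 (fail-walked)
[20] read 'd'  n13⇒n18
[21] read 'a'  n18⇒n19  → match P5@[19:21]
[22] read 'd'  n19⇒n10 (fail-walked)
[23] read 'b'  n10⇒n9 (fail-walked)  → match P1@[23:23],P2@[22:23]
[24] read 'a'  n9⇒n1 (fail-walked)
[25] read 'd'  n1⇒n10
[26] read 'a'  n10⇒n11
[27] read 'c'  n11⇒n12  → match P3@[24:27]
[28] read 'b'  n12⇒n7 (fail-walked)  → match P1@[28:28]
[29] read 'c'  n7⇒n13 (fail-walked)
[30] read 'a'  n13⇒n1 (fail-walked)
[31] read 'b'  n1⇒n7 (fail-walked)  → match P1@[31:31]
[32] read 'c'  n7⇒n13 (fail-walked)
[33] read 'c'  n13⇒n14
[34] read 'd'  n14⇒n15
[35] read 'd'  n15⇒n16
[36] read 'b'  n16⇒n17  → match P1@[36:36],P2@[35:36],P4@[32:36],P6@[34:36]
[37] read 'd'  n17⇒n8 (fail-walked)
[38] read 'c'  n8⇒n13 (fail-walked)
[39] read 'd'  n13⇒n18
[40] read 'b'  n18⇒n9 (fail-walked)  → match P1@[40:40],P2@[39:40]
[41] read 'b'  n9⇒n7 (fail-walked)  → match P1@[41:41]

Matches: [[1,1],[1,2],[2,1],[6,5],[9,5],[12,3],[16,5],[18,1],[18,2],[21,5],[23,1],[23,2],[27,3],[28,1],[31,1],[36,1],[36,2],[36,4],[36,6],[40,1],[40,2],[41,1]]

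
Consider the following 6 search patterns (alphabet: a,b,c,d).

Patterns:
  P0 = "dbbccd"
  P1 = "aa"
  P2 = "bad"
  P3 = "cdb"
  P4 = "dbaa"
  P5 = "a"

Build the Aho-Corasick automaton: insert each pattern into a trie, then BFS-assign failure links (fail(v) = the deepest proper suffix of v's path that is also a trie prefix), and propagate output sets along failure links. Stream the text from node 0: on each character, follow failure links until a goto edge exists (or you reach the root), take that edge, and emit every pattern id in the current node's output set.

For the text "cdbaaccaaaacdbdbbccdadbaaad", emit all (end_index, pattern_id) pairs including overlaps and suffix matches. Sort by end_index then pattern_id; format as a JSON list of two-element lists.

Build:
Trie (insert patterns):
  0='ε' goto a→7 b→9 c→12 d→1
  1='d' goto b→2
  2='db' goto a→15 b→3
  3='dbb' goto c→4
  4='dbbc' goto c→5
  5='dbbcc' goto d→6
  6='dbbccd' goto ·  ←P0
  7='a' goto a→8  ←P5
  8='aa' goto ·  ←P1
  9='b' goto a→10
  10='ba' goto d→11
  11='bad' goto ·  ←P2
  12='c' goto d→13
  13='cd' goto b→14
  14='cdb' goto ·  ←P3
  15='dba' goto a→16
  16='dbaa' goto ·  ←P4

Failure links (BFS by depth):
  fail(1) 'd': from fail(0)=0 chase 'd': 0 ⇒ 0;  out=∅∪out(0)=∅
  fail(7) 'a': from fail(0)=0 chase 'a': 0 ⇒ 0;  out={5}∪out(0)={5}
  fail(9) 'b': from fail(0)=0 chase 'b': 0 ⇒ 0;  out=∅∪out(0)=∅
  fail(12) 'c': from fail(0)=0 chase 'c': 0 ⇒ 0;  out=∅∪out(0)=∅
  fail(2) 'db': from fail(1)=0 chase 'b': 0 ⇒ 9;  out=∅∪out(9)=∅
  fail(8) 'aa': from fail(7)=0 chase 'a': 0 ⇒ 7;  out={1}∪out(7)={1,5}
  fail(10) 'ba': from fail(9)=0 chase 'a': 0 ⇒ 7;  out=∅∪out(7)={5}
  fail(13) 'cd': from fail(12)=0 chase 'd': 0 ⇒ 1;  out=∅∪out(1)=∅
  fail(3) 'dbb': from fail(2)=9 chase 'b': 9→0 ⇒ 9;  out=∅∪out(9)=∅
  fail(11) 'bad': from fail(10)=7 chase 'd': 7→0 ⇒ 1;  out={2}∪out(1)={2}
  fail(14) 'cdb': from fail(13)=1 chase 'b': 1 ⇒ 2;  out={3}∪out(2)={3}
  fail(15) 'dba': from fail(2)=9 chase 'a': 9 ⇒ 10;  out=∅∪out(10)={5}
  fail(4) 'dbbc': from fail(3)=9 chase 'c': 9→0 ⇒ 12;  out=∅∪out(12)=∅
  fail(16) 'dbaa': from fail(15)=10 chase 'a': 10→7 ⇒ 8;  out={4}∪out(8)={1,4,5}
  fail(5) 'dbbcc': from fail(4)=12 chase 'c': 12→0 ⇒ 12;  out=∅∪out(12)=∅
  fail(6) 'dbbccd': from fail(5)=12 chase 'd': 12 ⇒ 13;  out={0}∪out(13)={0}

Text stream:
[0] read 'c'  n0⇒n12
[1] read 'd'  n12⇒n13
[2] read 'b'  n13⇒n14  emit P3@[0:2]
[3] read 'a'  n14⇒n15 ·f  emit P5@[3:3]
[4] read 'a'  n15⇒n16  emit P1@[3:4],P4@[1:4],P5@[4:4]
[5] read 'c'  n16⇒n12 ·f
[6] read 'c'  n12⇒n12 ·f
[7] read 'a'  n12⇒n7 ·f  emit P5@[7:7]
[8] read 'a'  n7⇒n8  emit P1@[7:8],P5@[8:8]
[9] read 'a'  n8⇒n8 ·f  emit P1@[8:9],P5@[9:9]
[10] read 'a'  n8⇒n8 ·f  emit P1@[9:10],P5@[10:10]
[11] read 'c'  n8⇒n12 ·f
[12] read 'd'  n12⇒n13
[13] read 'b'  n13⇒n14  emit P3@[11:13]
[14] read 'd'  n14⇒n1 ·f
[15] read 'b'  n1⇒n2
[16] read 'b'  n2⇒n3
[17] read 'c'  n3⇒n4
[18] read 'c'  n4⇒n5
[19] read 'd'  n5⇒n6  emit P0@[14:19]
[20] read 'a'  n6⇒n7 ·f  emit P5@[20:20]
[21] read 'd'  n7⇒n1 ·f
[22] read 'b'  n1⇒n2
[23] read 'a'  n2⇒n15  emit P5@[23:23]
[24] read 'a'  n15⇒n16  emit P1@[23:24],P4@[21:24],P5@[24:24]
[25] read 'a'  n16⇒n8 ·f  emit P1@[24:25],P5@[25:25]
[26] read 'd'  n8⇒n1 ·f

All matches (sorted): [[2,3],[3,5],[4,1],[4,4],[4,5],[7,5],[8,1],[8,5],[9,1],[9,5],[10,1],[10,5],[13,3],[19,0],[20,5],[23,5],[24,1],[24,4],[24,5],[25,1],[25,5]]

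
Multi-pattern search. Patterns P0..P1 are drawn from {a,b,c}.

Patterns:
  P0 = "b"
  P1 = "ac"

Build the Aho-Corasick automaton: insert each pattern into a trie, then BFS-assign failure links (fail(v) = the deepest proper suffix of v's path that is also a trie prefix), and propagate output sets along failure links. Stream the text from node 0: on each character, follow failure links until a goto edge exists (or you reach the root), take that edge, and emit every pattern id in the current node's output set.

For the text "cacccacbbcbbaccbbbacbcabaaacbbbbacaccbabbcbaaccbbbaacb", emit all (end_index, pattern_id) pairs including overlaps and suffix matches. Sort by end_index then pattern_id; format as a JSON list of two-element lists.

Construct AC machine:
Trie nodes:
  0='ε' goto a→2 b→1
  1='b' goto ·  [P0 ends]
  2='a' goto c→3
  3='ac' goto ·  [P1 ends]

Failure links (BFS by depth):
  n1('b'): parent n0 fail=0; on 'b' 0 → fail=0;  out {0}∪∅={0}
  n2('a'): parent n0 fail=0; on 'a' 0 → fail=0;  out ∅∪∅=∅
  n3('ac'): parent n2 fail=0; on 'c' 0 → fail=0;  out {1}∪∅={1}

Run:
i=0 'c': node 0→0
i=1 'a': node 0→2
i=2 'c': node 2→3  → match P1@[1:2]
i=3 'c': node 3→0 ·f
i=4 'c': node 0→0
i=5 'a': node 0→2
i=6 'c': node 2→3  → match P1@[5:6]
i=7 'b': node 3→1 ·f  → match P0@[7:7]
i=8 'b': node 1→1 ·f  → match P0@[8:8]
i=9 'c': node 1→0 ·f
i=10 'b': node 0→1  → match P0@[10:10]
i=11 'b': node 1→1 ·f  → match P0@[11:11]
i=12 'a': node 1→2 ·f
i=13 'c': node 2→3  → match P1@[12:13]
i=14 'c': node 3→0 ·f
i=15 'b': node 0→1  → match P0@[15:15]
i=16 'b': node 1→1 ·f  → match P0@[16:16]
i=17 'b': node 1→1 ·f  → match P0@[17:17]
i=18 'a': node 1→2 ·f
i=19 'c': node 2→3  → match P1@[18:19]
i=20 'b': node 3→1 ·f  → match P0@[20:20]
i=21 'c': node 1→0 ·f
i=22 'a': node 0→2
i=23 'b': node 2→1 ·f  → match P0@[23:23]
i=24 'a': node 1→2 ·f
i=25 'a': node 2→2 ·f
i=26 'a': node 2→2 ·f
i=27 'c': node 2→3  → match P1@[26:27]
i=28 'b': node 3→1 ·f  → match P0@[28:28]
i=29 'b': node 1→1 ·f  → match P0@[29:29]
i=30 'b': node 1→1 ·f  → match P0@[30:30]
i=31 'b': node 1→1 ·f  → match P0@[31:31]
i=32 'a': node 1→2 ·f
i=33 'c': node 2→3  → match P1@[32:33]
i=34 'a': node 3→2 ·f
i=35 'c': node 2→3  → match P1@[34:35]
i=36 'c': node 3→0 ·f
i=37 'b': node 0→1  → match P0@[37:37]
i=38 'a': node 1→2 ·f
i=39 'b': node 2→1 ·f  → match P0@[39:39]
i=40 'b': node 1→1 ·f  → match P0@[40:40]
i=41 'c': node 1→0 ·f
i=42 'b': node 0→1  → match P0@[42:42]
i=43 'a': node 1→2 ·f
i=44 'a': node 2→2 ·f
i=45 'c': node 2→3  → match P1@[44:45]
i=46 'c': node 3→0 ·f
i=47 'b': node 0→1  → match P0@[47:47]
i=48 'b': node 1→1 ·f  → match P0@[48:48]
i=49 'b': node 1→1 ·f  → match P0@[49:49]
i=50 'a': node 1→2 ·f
i=51 'a': node 2→2 ·f
i=52 'c': node 2→3  → match P1@[51:52]
i=53 'b': node 3→1 ·f  → match P0@[53:53]

Matches: [[2,1],[6,1],[7,0],[8,0],[10,0],[11,0],[13,1],[15,0],[16,0],[17,0],[19,1],[20,0],[23,0],[27,1],[28,0],[29,0],[30,0],[31,0],[33,1],[35,1],[37,0],[39,0],[40,0],[42,0],[45,1],[47,0],[48,0],[49,0],[52,1],[53,0]]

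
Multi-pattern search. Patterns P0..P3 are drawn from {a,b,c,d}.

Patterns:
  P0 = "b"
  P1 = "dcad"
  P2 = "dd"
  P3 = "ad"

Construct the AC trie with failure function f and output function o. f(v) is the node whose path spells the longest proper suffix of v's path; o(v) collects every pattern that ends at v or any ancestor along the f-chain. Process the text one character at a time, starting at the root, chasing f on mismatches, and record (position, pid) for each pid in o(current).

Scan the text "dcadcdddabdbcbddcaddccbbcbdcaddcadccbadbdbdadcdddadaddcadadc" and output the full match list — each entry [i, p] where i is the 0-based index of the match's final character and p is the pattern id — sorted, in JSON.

Build:
Trie nodes:
  0='ε' goto a→7 b→1 d→2
  1='b' goto ·  ←P0
  2='d' goto c→3 d→6
  3='dc' goto a→4
  4='dca' goto d→5
  5='dcad' goto ·  ←P1
  6='dd' goto ·  ←P2
  7='a' goto d→8
  8='ad' goto ·  ←P3

Failure links (BFS by depth):
  n1('b'): parent n0 fail=0; on 'b' 0 → fail=0;  out {0}∪∅={0}
  n2('d'): parent n0 fail=0; on 'd' 0 → fail=0;  out ∅∪∅=∅
  n7('a'): parent n0 fail=0; on 'a' 0 → fail=0;  out ∅∪∅=∅
  n3('dc'): parent n2 fail=0; on 'c' 0 → fail=0;  out ∅∪∅=∅
  n6('dd'): parent n2 fail=0; on 'd' 0 → fail=2;  out {2}∪∅={2}
  n8('ad'): parent n7 fail=0; on 'd' 0 → fail=2;  out {3}∪∅={3}
  n4('dca'): parent n3 fail=0; on 'a' 0 → fail=7;  out ∅∪∅=∅
  n5('dcad'): parent n4 fail=7; on 'd' 7 → fail=8;  out {1}∪{3}={1,3}

Text stream:
i=0 'd': node 0→2
i=1 'c': node 2→3
i=2 'a': node 3→4
i=3 'd': node 4→5  → match P1@[0:3],P3@[2:3]
i=4 'c': node 5→3 (fail-walked)
i=5 'd': node 3→2 (fail-walked)
i=6 'd': node 2→6  → match P2@[5:6]
i=7 'd': node 6→6 (fail-walked)  → match P2@[6:7]
i=8 'a': node 6→7 (fail-walked)
i=9 'b': node 7→1 (fail-walked)  → match P0@[9:9]
i=10 'd': node 1→2 (fail-walked)
i=11 'b': node 2→1 (fail-walked)  → match P0@[11:11]
i=12 'c': node 1→0 (fail-walked)
i=13 'b': node 0→1  → match P0@[13:13]
i=14 'd': node 1→2 (fail-walked)
i=15 'd': node 2→6  → match P2@[14:15]
i=16 'c': node 6→3 (fail-walked)
i=17 'a': node 3→4
i=18 'd': node 4→5  → match P1@[15:18],P3@[17:18]
i=19 'd': node 5→6 (fail-walked)  → match P2@[18:19]
i=20 'c': node 6→3 (fail-walked)
i=21 'c': node 3→0 (fail-walked)
i=22 'b': node 0→1  → match P0@[22:22]
i=23 'b': node 1→1 (fail-walked)  → match P0@[23:23]
i=24 'c': node 1→0 (fail-walked)
i=25 'b': node 0→1  → match P0@[25:25]
i=26 'd': node 1→2 (fail-walked)
i=27 'c': node 2→3
i=28 'a': node 3→4
i=29 'd': node 4→5  → match P1@[26:29],P3@[28:29]
i=30 'd': node 5→6 (fail-walked)  → match P2@[29:30]
i=31 'c': node 6→3 (fail-walked)
i=32 'a': node 3→4
i=33 'd': node 4→5  → match P1@[30:33],P3@[32:33]
i=34 'c': node 5→3 (fail-walked)
i=35 'c': node 3→0 (fail-walked)
i=36 'b': node 0→1  → match P0@[36:36]
i=37 'a': node 1→7 (fail-walked)
i=38 'd': node 7→8  → match P3@[37:38]
i=39 'b': node 8→1 (fail-walked)  → match P0@[39:39]
i=40 'd': node 1→2 (fail-walked)
i=41 'b': node 2→1 (fail-walked)  → match P0@[41:41]
i=42 'd': node 1→2 (fail-walked)
i=43 'a': node 2→7 (fail-walked)
i=44 'd': node 7→8  → match P3@[43:44]
i=45 'c': node 8→3 (fail-walked)
i=46 'd': node 3→2 (fail-walked)
i=47 'd': node 2→6  → match P2@[46:47]
i=48 'd': node 6→6 (fail-walked)  → match P2@[47:48]
i=49 'a': node 6→7 (fail-walked)
i=50 'd': node 7→8  → match P3@[49:50]
i=51 'a': node 8→7 (fail-walked)
i=52 'd': node 7→8  → match P3@[51:52]
i=53 'd': node 8→6 (fail-walked)  → match P2@[52:53]
i=54 'c': node 6→3 (fail-walked)
i=55 'a': node 3→4
i=56 'd': node 4→5  → match P1@[53:56],P3@[55:56]
i=57 'a': node 5→7 (fail-walked)
i=58 'd': node 7→8  → match P3@[57:58]
i=59 'c': node 8→3 (fail-walked)

Result: [[3,1],[3,3],[6,2],[7,2],[9,0],[11,0],[13,0],[15,2],[18,1],[18,3],[19,2],[22,0],[23,0],[25,0],[29,1],[29,3],[30,2],[33,1],[33,3],[36,0],[38,3],[39,0],[41,0],[44,3],[47,2],[48,2],[50,3],[52,3],[53,2],[56,1],[56,3],[58,3]]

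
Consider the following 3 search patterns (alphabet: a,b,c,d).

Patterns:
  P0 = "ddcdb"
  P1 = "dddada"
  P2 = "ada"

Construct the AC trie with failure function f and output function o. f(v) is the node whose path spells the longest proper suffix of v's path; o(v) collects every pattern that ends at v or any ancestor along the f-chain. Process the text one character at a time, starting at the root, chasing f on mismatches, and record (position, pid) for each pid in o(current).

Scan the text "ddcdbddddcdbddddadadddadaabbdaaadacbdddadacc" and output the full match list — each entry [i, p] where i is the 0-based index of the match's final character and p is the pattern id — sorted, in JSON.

Build:
Trie nodes:
  0='ε' goto a→10 d→1
  1='d' goto d→2
  2='dd' goto c→3 d→6
  3='ddc' goto d→4
  4='ddcd' goto b→5
  5='ddcdb' goto ·  ←P0
  6='ddd' goto a→7
  7='ddda' goto d→8
  8='dddad' goto a→9
  9='dddada' goto ·  ←P1
  10='a' goto d→11
  11='ad' goto a→12
  12='ada' goto ·  ←P2

Failure links (BFS by depth):
  fail(1) 'd': from fail(0)=0 chase 'd': 0 ⇒ 0;  out=∅∪out(0)=∅
  fail(10) 'a': from fail(0)=0 chase 'a': 0 ⇒ 0;  out=∅∪out(0)=∅
  fail(2) 'dd': from fail(1)=0 chase 'd': 0 ⇒ 1;  out=∅∪out(1)=∅
  fail(11) 'ad': from fail(10)=0 chase 'd': 0 ⇒ 1;  out=∅∪out(1)=∅
  fail(3) 'ddc': from fail(2)=1 chase 'c': 1→0 ⇒ 0;  out=∅∪out(0)=∅
  fail(6) 'ddd': from fail(2)=1 chase 'd': 1 ⇒ 2;  out=∅∪out(2)=∅
  fail(12) 'ada': from fail(11)=1 chase 'a': 1→0 ⇒ 10;  out={2}∪out(10)={2}
  fail(4) 'ddcd': from fail(3)=0 chase 'd': 0 ⇒ 1;  out=∅∪out(1)=∅
  fail(7) 'ddda': from fail(6)=2 chase 'a': 2→1→0 ⇒ 10;  out=∅∪out(10)=∅
  fail(5) 'ddcdb': from fail(4)=1 chase 'b': 1→0 ⇒ 0;  out={0}∪out(0)={0}
  fail(8) 'dddad': from fail(7)=10 chase 'd': 10 ⇒ 11;  out=∅∪out(11)=∅
  fail(9) 'dddada': from fail(8)=11 chase 'a': 11 ⇒ 12;  out={1}∪out(12)={1,2}

Text stream:
i=0 'd': node 0→1
i=1 'd': node 1→2
i=2 'c': node 2→3
i=3 'd': node 3→4
i=4 'b': node 4→5  → match P0@[0:4]
i=5 'd': node 5→1 ·f
i=6 'd': node 1→2
i=7 'd': node 2→6
i=8 'd': node 6→6 ·f
i=9 'c': node 6→3 ·f
i=10 'd': node 3→4
i=11 'b': node 4→5  → match P0@[7:11]
i=12 'd': node 5→1 ·f
i=13 'd': node 1→2
i=14 'd': node 2→6
i=15 'd': node 6→6 ·f
i=16 'a': node 6→7
i=17 'd': node 7→8
i=18 'a': node 8→9  → match P1@[13:18],P2@[16:18]
i=19 'd': node 9→11 ·f
i=20 'd': node 11→2 ·f
i=21 'd': node 2→6
i=22 'a': node 6→7
i=23 'd': node 7→8
i=24 'a': node 8→9  → match P1@[19:24],P2@[22:24]
i=25 'a': node 9→10 ·f
i=26 'b': node 10→0 ·f
i=27 'b': node 0→0
i=28 'd': node 0→1
i=29 'a': node 1→10 ·f
i=30 'a': node 10→10 ·f
i=31 'a': node 10→10 ·f
i=32 'd': node 10→11
i=33 'a': node 11→12  → match P2@[31:33]
i=34 'c': node 12→0 ·f
i=35 'b': node 0→0
i=36 'd': node 0→1
i=37 'd': node 1→2
i=38 'd': node 2→6
i=39 'a': node 6→7
i=40 'd': node 7→8
i=41 'a': node 8→9  → match P1@[36:41],P2@[39:41]
i=42 'c': node 9→0 ·f
i=43 'c': node 0→0

Result: [[4,0],[11,0],[18,1],[18,2],[24,1],[24,2],[33,2],[41,1],[41,2]]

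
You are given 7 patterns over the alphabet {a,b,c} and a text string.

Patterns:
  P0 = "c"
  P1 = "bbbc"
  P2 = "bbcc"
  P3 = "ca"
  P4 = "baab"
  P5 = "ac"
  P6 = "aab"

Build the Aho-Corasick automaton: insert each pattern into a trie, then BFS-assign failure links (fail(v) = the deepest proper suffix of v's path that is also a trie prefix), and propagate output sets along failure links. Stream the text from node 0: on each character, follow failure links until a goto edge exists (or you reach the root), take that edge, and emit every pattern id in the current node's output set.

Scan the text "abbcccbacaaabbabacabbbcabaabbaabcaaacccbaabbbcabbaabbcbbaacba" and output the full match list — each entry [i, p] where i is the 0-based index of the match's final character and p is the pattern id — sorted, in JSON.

Build:
Trie nodes:
  0='ε' goto a→12 b→2 c→1
  1='c' goto a→8  ←P0
  2='b' goto a→9 b→3
  3='bb' goto b→4 c→6
  4='bbb' goto c→5
  5='bbbc' goto ·  ←P1
  6='bbc' goto c→7
  7='bbcc' goto ·  ←P2
  8='ca' goto ·  ←P3
  9='ba' goto a→10
  10='baa' goto b→11
  11='baab' goto ·  ←P4
  12='a' goto a→14 c→13
  13='ac' goto ·  ←P5
  14='aa' goto b→15
  15='aab' goto ·  ←P6

Failure links (BFS by depth):
  fail(1) 'c': from fail(0)=0 chase 'c': 0 ⇒ 0;  out={0}∪out(0)={0}
  fail(2) 'b': from fail(0)=0 chase 'b': 0 ⇒ 0;  out=∅∪out(0)=∅
  fail(12) 'a': from fail(0)=0 chase 'a': 0 ⇒ 0;  out=∅∪out(0)=∅
  fail(3) 'bb': from fail(2)=0 chase 'b': 0 ⇒ 2;  out=∅∪out(2)=∅
  fail(8) 'ca': from fail(1)=0 chase 'a': 0 ⇒ 12;  out={3}∪out(12)={3}
  fail(9) 'ba': from fail(2)=0 chase 'a': 0 ⇒ 12;  out=∅∪out(12)=∅
  fail(13) 'ac': from fail(12)=0 chase 'c': 0 ⇒ 1;  out={5}∪out(1)={0,5}
  fail(14) 'aa': from fail(12)=0 chase 'a': 0 ⇒ 12;  out=∅∪out(12)=∅
  fail(4) 'bbb': from fail(3)=2 chase 'b': 2 ⇒ 3;  out=∅∪out(3)=∅
  fail(6) 'bbc': from fail(3)=2 chase 'c': 2→0 ⇒ 1;  out=∅∪out(1)={0}
  fail(10) 'baa': from fail(9)=12 chase 'a': 12 ⇒ 14;  out=∅∪out(14)=∅
  fail(15) 'aab': from fail(14)=12 chase 'b': 12→0 ⇒ 2;  out={6}∪out(2)={6}
  fail(5) 'bbbc': from fail(4)=3 chase 'c': 3 ⇒ 6;  out={1}∪out(6)={0,1}
  fail(7) 'bbcc': from fail(6)=1 chase 'c': 1→0 ⇒ 1;  out={2}∪out(1)={0,2}
  fail(11) 'baab': from fail(10)=14 chase 'b': 14 ⇒ 15;  out={4}∪out(15)={4,6}

Scan:
i=0 'a': node 0→12
i=1 'b': node 12→2 (via fail)
i=2 'b': node 2→3
i=3 'c': node 3→6  emit P0@[3:3]
i=4 'c': node 6→7  emit P0@[4:4],P2@[1:4]
i=5 'c': node 7→1 (via fail)  emit P0@[5:5]
i=6 'b': node 1→2 (via fail)
i=7 'a': node 2→9
i=8 'c': node 9→13 (via fail)  emit P0@[8:8],P5@[7:8]
i=9 'a': node 13→8 (via fail)  emit P3@[8:9]
i=10 'a': node 8→14 (via fail)
i=11 'a': node 14→14 (via fail)
i=12 'b': node 14→15  emit P6@[10:12]
i=13 'b': node 15→3 (via fail)
i=14 'a': node 3→9 (via fail)
i=15 'b': node 9→2 (via fail)
i=16 'a': node 2→9
i=17 'c': node 9→13 (via fail)  emit P0@[17:17],P5@[16:17]
i=18 'a': node 13→8 (via fail)  emit P3@[17:18]
i=19 'b': node 8→2 (via fail)
i=20 'b': node 2→3
i=21 'b': node 3→4
i=22 'c': node 4→5  emit P0@[22:22],P1@[19:22]
i=23 'a': node 5→8 (via fail)  emit P3@[22:23]
i=24 'b': node 8→2 (via fail)
i=25 'a': node 2→9
i=26 'a': node 9→10
i=27 'b': node 10→11  emit P4@[24:27],P6@[25:27]
i=28 'b': node 11→3 (via fail)
i=29 'a': node 3→9 (via fail)
i=30 'a': node 9→10
i=31 'b': node 10→11  emit P4@[28:31],P6@[29:31]
i=32 'c': node 11→1 (via fail)  emit P0@[32:32]
i=33 'a': node 1→8  emit P3@[32:33]
i=34 'a': node 8→14 (via fail)
i=35 'a': node 14→14 (via fail)
i=36 'c': node 14→13 (via fail)  emit P0@[36:36],P5@[35:36]
i=37 'c': node 13→1 (via fail)  emit P0@[37:37]
i=38 'c': node 1→1 (via fail)  emit P0@[38:38]
i=39 'b': node 1→2 (via fail)
i=40 'a': node 2→9
i=41 'a': node 9→10
i=42 'b': node 10→11  emit P4@[39:42],P6@[40:42]
i=43 'b': node 11→3 (via fail)
i=44 'b': node 3→4
i=45 'c': node 4→5  emit P0@[45:45],P1@[42:45]
i=46 'a': node 5→8 (via fail)  emit P3@[45:46]
i=47 'b': node 8→2 (via fail)
i=48 'b': node 2→3
i=49 'a': node 3→9 (via fail)
i=50 'a': node 9→10
i=51 'b': node 10→11  emit P4@[48:51],P6@[49:51]
i=52 'b': node 11→3 (via fail)
i=53 'c': node 3→6  emit P0@[53:53]
i=54 'b': node 6→2 (via fail)
i=55 'b': node 2→3
i=56 'a': node 3→9 (via fail)
i=57 'a': node 9→10
i=58 'c': node 10→13 (via fail)  emit P0@[58:58],P5@[57:58]
i=59 'b': node 13→2 (via fail)
i=60 'a': node 2→9

Matches: [[3,0],[4,0],[4,2],[5,0],[8,0],[8,5],[9,3],[12,6],[17,0],[17,5],[18,3],[22,0],[22,1],[23,3],[27,4],[27,6],[31,4],[31,6],[32,0],[33,3],[36,0],[36,5],[37,0],[38,0],[42,4],[42,6],[45,0],[45,1],[46,3],[51,4],[51,6],[53,0],[58,0],[58,5]]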